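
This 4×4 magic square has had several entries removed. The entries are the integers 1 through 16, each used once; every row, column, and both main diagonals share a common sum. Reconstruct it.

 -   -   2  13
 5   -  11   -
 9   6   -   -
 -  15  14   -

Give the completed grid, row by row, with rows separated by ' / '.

16 3 2 13 / 5 10 11 8 / 9 6 7 12 / 4 15 14 1

The entries are 1 through 16, which sum to 136, so each line sums to 136/4 = 34.
Column 3 must total 34; the given cells sum to 27, so (3,3) = 7.
Anti-diagonal: 13 + 11 + 6 + ? = 34, so (4,1) = 4.
Row 3: 9 + 6 + 7 + ? = 34, so (3,4) = 12.
Using row 4: 4 + 15 + 14 + ? → (4,4) = 34 − 33 = 1.
Column 1: 5 + 9 + 4 + ? = 34, so (1,1) = 16.
Column 4 needs 34; the known cells sum to 26, so (2,4) = 8.
Main diagonal: 16 + 7 + 1 + ? = 34, so (2,2) = 10.
Row 1: 16 + 2 + 13 + ? = 34, so (1,2) = 3.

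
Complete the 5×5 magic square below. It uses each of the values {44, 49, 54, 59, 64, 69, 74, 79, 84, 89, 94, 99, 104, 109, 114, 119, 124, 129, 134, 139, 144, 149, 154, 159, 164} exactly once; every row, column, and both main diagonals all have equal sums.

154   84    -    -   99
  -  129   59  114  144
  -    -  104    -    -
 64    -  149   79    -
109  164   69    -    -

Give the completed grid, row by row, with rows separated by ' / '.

The 25 entries sum to 2600, so each line sums to 2600/5 = 520.
Row 2 needs 520; the known cells sum to 446, so (2,1) = 74.
Column 1 needs 520; the known cells sum to 401, so (3,1) = 119.
The remaining cell in column 3 is (1,3) = 520 − 381 = 139.
From main diagonal, 520 − (154 + 129 + 104 + 79) gives (5,5) = 54.
The remaining cell in anti-diagonal is (4,2) = 520 − 426 = 94.
Row 1 must total 520; the given cells sum to 476, so (1,4) = 44.
Using row 4: 64 + 94 + 149 + 79 + ? → (4,5) = 520 − 386 = 134.
Row 5 needs 520; the known cells sum to 396, so (5,4) = 124.
The remaining cell in column 2 is (3,2) = 520 − 471 = 49.
Column 4: 44 + 114 + 79 + 124 + ? = 520, so (3,4) = 159.
Using column 5: 99 + 144 + 134 + 54 + ? → (3,5) = 520 − 431 = 89.

154 84 139 44 99 / 74 129 59 114 144 / 119 49 104 159 89 / 64 94 149 79 134 / 109 164 69 124 54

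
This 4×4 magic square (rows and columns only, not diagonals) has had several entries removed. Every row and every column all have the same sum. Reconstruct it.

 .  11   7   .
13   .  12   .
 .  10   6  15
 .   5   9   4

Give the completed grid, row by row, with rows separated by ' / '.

Column 3 is already complete: 7 + 12 + 6 + 9 = 34, so that is the magic constant.
From row 3, 34 − (10 + 6 + 15) gives (3,1) = 3.
Using row 4: 5 + 9 + 4 + ? → (4,1) = 34 − 18 = 16.
Column 1: 13 + 3 + 16 + ? = 34, so (1,1) = 2.
From column 2, 34 − (11 + 10 + 5) gives (2,2) = 8.
Using row 1: 2 + 11 + 7 + ? → (1,4) = 34 − 20 = 14.
Row 2 needs 34; the known cells sum to 33, so (2,4) = 1.

2 11 7 14 / 13 8 12 1 / 3 10 6 15 / 16 5 9 4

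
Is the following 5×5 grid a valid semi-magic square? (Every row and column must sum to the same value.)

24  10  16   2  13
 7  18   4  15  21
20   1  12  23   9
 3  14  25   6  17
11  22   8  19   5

Yes

Row 1: 24 + 10 + 16 + 2 + 13 = 65.
Row 2: 7 + 18 + 4 + 15 + 21 = 65.
Row 3: 20 + 1 + 12 + 23 + 9 = 65.
Row 4: 3 + 14 + 25 + 6 + 17 = 65.
Row 5: 11 + 22 + 8 + 19 + 5 = 65.
Column 1: 24 + 7 + 20 + 3 + 11 = 65.
Column 2: 10 + 18 + 1 + 14 + 22 = 65.
Column 3: 16 + 4 + 12 + 25 + 8 = 65.
Column 4: 2 + 15 + 23 + 6 + 19 = 65.
Column 5: 13 + 21 + 9 + 17 + 5 = 65.
All lines sum to 65.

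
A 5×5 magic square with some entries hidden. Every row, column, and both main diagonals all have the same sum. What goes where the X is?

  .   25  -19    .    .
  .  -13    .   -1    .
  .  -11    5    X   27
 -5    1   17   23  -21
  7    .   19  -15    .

11

Row 4 is complete and sums to 15; that is the magic constant.
The remaining cell in column 2 is (5,2) = 15 − 2 = 13.
Column 3 must total 15; the given cells sum to 22, so (2,3) = -7.
Using anti-diagonal: -1 + 5 + 1 + 7 + ? → (1,5) = 15 − 12 = 3.
From row 5, 15 − (7 + 13 + 19 + (-15)) gives (5,5) = -9.
Column 5 must total 15; the given cells sum to 0, so (2,5) = 15.
The remaining cell in main diagonal is (1,1) = 15 − 6 = 9.
Using row 1: 9 + 25 + (-19) + 3 + ? → (1,4) = 15 − 18 = -3.
Using row 2: -13 + (-7) + (-1) + 15 + ? → (2,1) = 15 − (-6) = 21.
From column 1, 15 − (9 + 21 + (-5) + 7) gives (3,1) = -17.
From column 4, 15 − (-3 + (-1) + 23 + (-15)) gives (3,4) = 11.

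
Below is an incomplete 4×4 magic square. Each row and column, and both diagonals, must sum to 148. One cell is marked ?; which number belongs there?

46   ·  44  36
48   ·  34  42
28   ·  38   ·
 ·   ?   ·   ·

From row 1, 148 − (46 + 44 + 36) gives (1,2) = 22.
Row 2 needs 148; the known cells sum to 124, so (2,2) = 24.
Column 1 needs 148; the known cells sum to 122, so (4,1) = 26.
From column 3, 148 − (44 + 34 + 38) gives (4,3) = 32.
From main diagonal, 148 − (46 + 24 + 38) gives (4,4) = 40.
Anti-diagonal: 36 + 34 + 26 + ? = 148, so (3,2) = 52.
The remaining cell in row 3 is (3,4) = 148 − 118 = 30.
Row 4 must total 148; the given cells sum to 98, so (4,2) = 50.

50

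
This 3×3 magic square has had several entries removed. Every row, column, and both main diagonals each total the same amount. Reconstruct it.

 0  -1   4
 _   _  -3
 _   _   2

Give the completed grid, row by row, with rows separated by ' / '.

Row 1 is already complete: 0 + -1 + 4 = 3, so that is the magic constant.
Using main diagonal: 0 + 2 + ? → (2,2) = 3 − 2 = 1.
The remaining cell in anti-diagonal is (3,1) = 3 − 5 = -2.
The remaining cell in row 2 is (2,1) = 3 − (-2) = 5.
The remaining cell in row 3 is (3,2) = 3 − 0 = 3.

0 -1 4 / 5 1 -3 / -2 3 2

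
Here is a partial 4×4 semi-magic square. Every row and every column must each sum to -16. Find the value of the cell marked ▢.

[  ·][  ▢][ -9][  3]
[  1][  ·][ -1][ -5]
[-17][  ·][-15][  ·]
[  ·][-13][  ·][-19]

Using row 2: 1 + (-1) + (-5) + ? → (2,2) = -16 − (-5) = -11.
From column 3, -16 − (-9 + (-1) + (-15)) gives (4,3) = 9.
From column 4, -16 − (3 + (-5) + (-19)) gives (3,4) = 5.
Using row 3: -17 + (-15) + 5 + ? → (3,2) = -16 − (-27) = 11.
Using row 4: -13 + 9 + (-19) + ? → (4,1) = -16 − (-23) = 7.
Column 1 must total -16; the given cells sum to -9, so (1,1) = -7.
Column 2 must total -16; the given cells sum to -13, so (1,2) = -3.

-3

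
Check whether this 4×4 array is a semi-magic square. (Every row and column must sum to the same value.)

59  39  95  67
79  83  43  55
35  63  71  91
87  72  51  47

No — column 4 sums to 260 but column 2 sums to 257.

Row 1: 59 + 39 + 95 + 67 = 260.
Row 2: 79 + 83 + 43 + 55 = 260.
Row 3: 35 + 63 + 71 + 91 = 260.
Row 4: 87 + 72 + 51 + 47 = 257.
Column 1: 59 + 79 + 35 + 87 = 260.
Column 2: 39 + 83 + 63 + 72 = 257.
Column 3: 95 + 43 + 71 + 51 = 260.
Column 4: 67 + 55 + 91 + 47 = 260.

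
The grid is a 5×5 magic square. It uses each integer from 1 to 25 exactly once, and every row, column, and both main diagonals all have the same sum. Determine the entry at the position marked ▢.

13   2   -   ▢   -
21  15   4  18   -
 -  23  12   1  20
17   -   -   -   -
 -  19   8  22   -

10

The entries are 1 through 25, which sum to 325, so each line sums to 325/5 = 65.
Row 2 must total 65; the given cells sum to 58, so (2,5) = 7.
Row 3: 23 + 12 + 1 + 20 + ? = 65, so (3,1) = 9.
Using column 1: 13 + 21 + 9 + 17 + ? → (5,1) = 65 − 60 = 5.
Column 2 must total 65; the given cells sum to 59, so (4,2) = 6.
Anti-diagonal needs 65; the known cells sum to 41, so (1,5) = 24.
From row 5, 65 − (5 + 19 + 8 + 22) gives (5,5) = 11.
Column 5: 24 + 7 + 20 + 11 + ? = 65, so (4,5) = 3.
The remaining cell in main diagonal is (4,4) = 65 − 51 = 14.
Using row 4: 17 + 6 + 14 + 3 + ? → (4,3) = 65 − 40 = 25.
Column 3 must total 65; the given cells sum to 49, so (1,3) = 16.
The remaining cell in column 4 is (1,4) = 65 − 55 = 10.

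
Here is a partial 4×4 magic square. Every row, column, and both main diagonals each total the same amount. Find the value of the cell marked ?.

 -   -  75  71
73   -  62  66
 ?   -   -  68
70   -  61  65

Column 4 is complete and sums to 270; that is the magic constant.
The remaining cell in row 2 is (2,2) = 270 − 201 = 69.
Row 4: 70 + 61 + 65 + ? = 270, so (4,2) = 74.
Column 3 needs 270; the known cells sum to 198, so (3,3) = 72.
Main diagonal needs 270; the known cells sum to 206, so (1,1) = 64.
From anti-diagonal, 270 − (71 + 62 + 70) gives (3,2) = 67.
Row 1 must total 270; the given cells sum to 210, so (1,2) = 60.
Row 3: 67 + 72 + 68 + ? = 270, so (3,1) = 63.

63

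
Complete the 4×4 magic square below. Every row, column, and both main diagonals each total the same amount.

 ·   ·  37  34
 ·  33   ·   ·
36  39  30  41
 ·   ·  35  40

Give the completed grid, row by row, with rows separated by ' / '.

Row 3 is already complete: 36 + 39 + 30 + 41 = 146, so that is the magic constant.
The remaining cell in column 3 is (2,3) = 146 − 102 = 44.
Column 4 must total 146; the given cells sum to 115, so (2,4) = 31.
Using main diagonal: 33 + 30 + 40 + ? → (1,1) = 146 − 103 = 43.
The remaining cell in anti-diagonal is (4,1) = 146 − 117 = 29.
Using row 1: 43 + 37 + 34 + ? → (1,2) = 146 − 114 = 32.
Row 2: 33 + 44 + 31 + ? = 146, so (2,1) = 38.
Row 4: 29 + 35 + 40 + ? = 146, so (4,2) = 42.

43 32 37 34 / 38 33 44 31 / 36 39 30 41 / 29 42 35 40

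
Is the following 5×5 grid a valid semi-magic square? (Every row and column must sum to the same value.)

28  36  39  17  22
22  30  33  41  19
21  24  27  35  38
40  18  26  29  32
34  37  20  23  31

No — row 3 sums to 145 but column 5 sums to 142.

Row 1: 28 + 36 + 39 + 17 + 22 = 142.
Row 2: 22 + 30 + 33 + 41 + 19 = 145.
Row 3: 21 + 24 + 27 + 35 + 38 = 145.
Row 4: 40 + 18 + 26 + 29 + 32 = 145.
Row 5: 34 + 37 + 20 + 23 + 31 = 145.
Column 1: 28 + 22 + 21 + 40 + 34 = 145.
Column 2: 36 + 30 + 24 + 18 + 37 = 145.
Column 3: 39 + 33 + 27 + 26 + 20 = 145.
Column 4: 17 + 41 + 35 + 29 + 23 = 145.
Column 5: 22 + 19 + 38 + 32 + 31 = 142.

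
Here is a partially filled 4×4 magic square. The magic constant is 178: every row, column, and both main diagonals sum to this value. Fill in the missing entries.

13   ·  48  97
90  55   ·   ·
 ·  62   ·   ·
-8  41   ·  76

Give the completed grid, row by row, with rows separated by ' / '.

13 20 48 97 / 90 55 27 6 / 83 62 34 -1 / -8 41 69 76

Row 1 needs 178; the known cells sum to 158, so (1,2) = 20.
From row 4, 178 − (-8 + 41 + 76) gives (4,3) = 69.
From column 1, 178 − (13 + 90 + (-8)) gives (3,1) = 83.
Main diagonal must total 178; the given cells sum to 144, so (3,3) = 34.
Using anti-diagonal: 97 + 62 + (-8) + ? → (2,3) = 178 − 151 = 27.
Row 2: 90 + 55 + 27 + ? = 178, so (2,4) = 6.
The remaining cell in row 3 is (3,4) = 178 − 179 = -1.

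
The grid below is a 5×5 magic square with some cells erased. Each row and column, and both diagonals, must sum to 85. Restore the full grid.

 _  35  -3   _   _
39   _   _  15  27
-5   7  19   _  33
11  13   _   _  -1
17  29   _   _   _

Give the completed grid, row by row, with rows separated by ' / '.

Row 3 must total 85; the given cells sum to 54, so (3,4) = 31.
Column 1 must total 85; the given cells sum to 62, so (1,1) = 23.
The remaining cell in column 2 is (2,2) = 85 − 84 = 1.
From anti-diagonal, 85 − (15 + 19 + 13 + 17) gives (1,5) = 21.
Row 1: 23 + 35 + (-3) + 21 + ? = 85, so (1,4) = 9.
Row 2 needs 85; the known cells sum to 82, so (2,3) = 3.
Using column 5: 21 + 27 + 33 + (-1) + ? → (5,5) = 85 − 80 = 5.
Main diagonal needs 85; the known cells sum to 48, so (4,4) = 37.
Row 4 must total 85; the given cells sum to 60, so (4,3) = 25.
Using column 3: -3 + 3 + 19 + 25 + ? → (5,3) = 85 − 44 = 41.
Using column 4: 9 + 15 + 31 + 37 + ? → (5,4) = 85 − 92 = -7.

23 35 -3 9 21 / 39 1 3 15 27 / -5 7 19 31 33 / 11 13 25 37 -1 / 17 29 41 -7 5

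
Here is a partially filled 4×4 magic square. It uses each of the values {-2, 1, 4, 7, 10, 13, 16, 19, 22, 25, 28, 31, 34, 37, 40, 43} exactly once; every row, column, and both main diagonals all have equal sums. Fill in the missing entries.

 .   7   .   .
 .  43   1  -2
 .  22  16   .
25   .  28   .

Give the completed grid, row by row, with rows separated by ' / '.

The 16 entries sum to 328, so each line sums to 328/4 = 82.
The remaining cell in row 2 is (2,1) = 82 − 42 = 40.
From column 2, 82 − (7 + 43 + 22) gives (4,2) = 10.
Column 3: 1 + 16 + 28 + ? = 82, so (1,3) = 37.
Using anti-diagonal: 1 + 22 + 25 + ? → (1,4) = 82 − 48 = 34.
Using row 1: 7 + 37 + 34 + ? → (1,1) = 82 − 78 = 4.
Row 4 needs 82; the known cells sum to 63, so (4,4) = 19.
The remaining cell in column 1 is (3,1) = 82 − 69 = 13.
From column 4, 82 − (34 + (-2) + 19) gives (3,4) = 31.

4 7 37 34 / 40 43 1 -2 / 13 22 16 31 / 25 10 28 19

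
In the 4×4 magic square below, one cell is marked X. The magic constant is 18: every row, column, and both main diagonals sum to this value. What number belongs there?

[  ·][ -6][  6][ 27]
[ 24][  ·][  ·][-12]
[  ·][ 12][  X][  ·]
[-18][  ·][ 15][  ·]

Using row 1: -6 + 6 + 27 + ? → (1,1) = 18 − 27 = -9.
Column 1 needs 18; the known cells sum to -3, so (3,1) = 21.
Anti-diagonal: 27 + 12 + (-18) + ? = 18, so (2,3) = -3.
From row 2, 18 − (24 + (-3) + (-12)) gives (2,2) = 9.
The remaining cell in column 2 is (4,2) = 18 − 15 = 3.
Column 3 needs 18; the known cells sum to 18, so (3,3) = 0.

0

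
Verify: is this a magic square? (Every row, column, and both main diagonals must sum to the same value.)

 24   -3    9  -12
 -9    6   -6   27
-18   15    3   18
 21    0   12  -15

Row 1: 24 + (-3) + 9 + (-12) = 18.
Row 2: -9 + 6 + (-6) + 27 = 18.
Row 3: -18 + 15 + 3 + 18 = 18.
Row 4: 21 + 0 + 12 + (-15) = 18.
Column 1: 24 + (-9) + (-18) + 21 = 18.
Column 2: -3 + 6 + 15 + 0 = 18.
Column 3: 9 + (-6) + 3 + 12 = 18.
Column 4: -12 + 27 + 18 + (-15) = 18.
Main diagonal: 24 + 6 + 3 + (-15) = 18.
Anti-diagonal: -12 + (-6) + 15 + 21 = 18.
All lines sum to 18.

Yes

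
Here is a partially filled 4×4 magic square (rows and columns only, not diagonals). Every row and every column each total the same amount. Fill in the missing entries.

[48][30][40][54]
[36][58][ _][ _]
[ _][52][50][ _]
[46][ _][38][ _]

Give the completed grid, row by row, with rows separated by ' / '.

48 30 40 54 / 36 58 44 34 / 42 52 50 28 / 46 32 38 56

Row 1 is already complete: 48 + 30 + 40 + 54 = 172, so that is the magic constant.
Column 1 needs 172; the known cells sum to 130, so (3,1) = 42.
Column 2 needs 172; the known cells sum to 140, so (4,2) = 32.
The remaining cell in column 3 is (2,3) = 172 − 128 = 44.
Row 2 needs 172; the known cells sum to 138, so (2,4) = 34.
Row 3 needs 172; the known cells sum to 144, so (3,4) = 28.
Row 4 needs 172; the known cells sum to 116, so (4,4) = 56.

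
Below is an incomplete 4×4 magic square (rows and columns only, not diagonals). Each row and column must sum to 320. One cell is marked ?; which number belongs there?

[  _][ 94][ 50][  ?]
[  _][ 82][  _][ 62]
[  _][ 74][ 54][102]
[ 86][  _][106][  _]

From row 3, 320 − (74 + 54 + 102) gives (3,1) = 90.
The remaining cell in column 2 is (4,2) = 320 − 250 = 70.
Column 3: 50 + 54 + 106 + ? = 320, so (2,3) = 110.
Using row 2: 82 + 110 + 62 + ? → (2,1) = 320 − 254 = 66.
Using row 4: 86 + 70 + 106 + ? → (4,4) = 320 − 262 = 58.
From column 1, 320 − (66 + 90 + 86) gives (1,1) = 78.
The remaining cell in column 4 is (1,4) = 320 − 222 = 98.

98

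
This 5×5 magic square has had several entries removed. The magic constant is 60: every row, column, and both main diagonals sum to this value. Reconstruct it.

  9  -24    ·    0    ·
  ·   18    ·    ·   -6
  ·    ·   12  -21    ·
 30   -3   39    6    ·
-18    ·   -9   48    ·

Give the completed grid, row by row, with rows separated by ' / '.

Row 4: 30 + (-3) + 39 + 6 + ? = 60, so (4,5) = -12.
Using column 4: 0 + (-21) + 6 + 48 + ? → (2,4) = 60 − 33 = 27.
From main diagonal, 60 − (9 + 18 + 12 + 6) gives (5,5) = 15.
Anti-diagonal: 27 + 12 + (-3) + (-18) + ? = 60, so (1,5) = 42.
The remaining cell in row 1 is (1,3) = 60 − 27 = 33.
Row 5 needs 60; the known cells sum to 36, so (5,2) = 24.
Column 2: -24 + 18 + (-3) + 24 + ? = 60, so (3,2) = 45.
Column 3: 33 + 12 + 39 + (-9) + ? = 60, so (2,3) = -15.
From column 5, 60 − (42 + (-6) + (-12) + 15) gives (3,5) = 21.
From row 2, 60 − (18 + (-15) + 27 + (-6)) gives (2,1) = 36.
Using row 3: 45 + 12 + (-21) + 21 + ? → (3,1) = 60 − 57 = 3.

9 -24 33 0 42 / 36 18 -15 27 -6 / 3 45 12 -21 21 / 30 -3 39 6 -12 / -18 24 -9 48 15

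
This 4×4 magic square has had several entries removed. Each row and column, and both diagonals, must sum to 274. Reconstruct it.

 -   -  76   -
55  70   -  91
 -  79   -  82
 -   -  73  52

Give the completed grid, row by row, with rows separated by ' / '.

85 64 76 49 / 55 70 58 91 / 46 79 67 82 / 88 61 73 52

Row 2 must total 274; the given cells sum to 216, so (2,3) = 58.
Column 3: 76 + 58 + 73 + ? = 274, so (3,3) = 67.
From column 4, 274 − (91 + 82 + 52) gives (1,4) = 49.
The remaining cell in main diagonal is (1,1) = 274 − 189 = 85.
Using anti-diagonal: 49 + 58 + 79 + ? → (4,1) = 274 − 186 = 88.
The remaining cell in row 1 is (1,2) = 274 − 210 = 64.
Row 3 must total 274; the given cells sum to 228, so (3,1) = 46.
From row 4, 274 − (88 + 73 + 52) gives (4,2) = 61.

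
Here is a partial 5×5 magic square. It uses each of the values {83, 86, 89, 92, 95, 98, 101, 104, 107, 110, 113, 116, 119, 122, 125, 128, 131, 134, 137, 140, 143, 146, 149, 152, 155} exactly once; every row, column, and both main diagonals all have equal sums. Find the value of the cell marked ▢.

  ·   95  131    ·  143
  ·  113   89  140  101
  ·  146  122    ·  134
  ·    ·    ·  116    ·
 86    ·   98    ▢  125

The 25 entries sum to 2975, so each line sums to 2975/5 = 595.
The remaining cell in row 2 is (2,1) = 595 − 443 = 152.
Using column 3: 131 + 89 + 122 + 98 + ? → (4,3) = 595 − 440 = 155.
Using column 5: 143 + 101 + 134 + 125 + ? → (4,5) = 595 − 503 = 92.
Main diagonal must total 595; the given cells sum to 476, so (1,1) = 119.
Anti-diagonal must total 595; the given cells sum to 491, so (4,2) = 104.
Using row 1: 119 + 95 + 131 + 143 + ? → (1,4) = 595 − 488 = 107.
From row 4, 595 − (104 + 155 + 116 + 92) gives (4,1) = 128.
Column 1 must total 595; the given cells sum to 485, so (3,1) = 110.
From column 2, 595 − (95 + 113 + 146 + 104) gives (5,2) = 137.
Row 3: 110 + 146 + 122 + 134 + ? = 595, so (3,4) = 83.
Row 5: 86 + 137 + 98 + 125 + ? = 595, so (5,4) = 149.

149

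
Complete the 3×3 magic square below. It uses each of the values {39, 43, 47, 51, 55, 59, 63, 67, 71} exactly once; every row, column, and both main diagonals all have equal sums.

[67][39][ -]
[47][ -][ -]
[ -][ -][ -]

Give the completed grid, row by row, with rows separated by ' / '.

67 39 59 / 47 55 63 / 51 71 43

The 9 entries sum to 495, so each line sums to 495/3 = 165.
From row 1, 165 − (67 + 39) gives (1,3) = 59.
Column 1: 67 + 47 + ? = 165, so (3,1) = 51.
Anti-diagonal must total 165; the given cells sum to 110, so (2,2) = 55.
Row 2: 47 + 55 + ? = 165, so (2,3) = 63.
Column 2 must total 165; the given cells sum to 94, so (3,2) = 71.
Column 3 needs 165; the known cells sum to 122, so (3,3) = 43.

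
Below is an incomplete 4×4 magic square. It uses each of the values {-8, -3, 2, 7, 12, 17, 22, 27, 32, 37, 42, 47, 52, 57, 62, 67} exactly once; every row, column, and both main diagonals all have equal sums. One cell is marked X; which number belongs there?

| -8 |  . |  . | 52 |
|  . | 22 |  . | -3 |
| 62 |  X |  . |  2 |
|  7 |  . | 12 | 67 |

The 16 entries sum to 472, so each line sums to 472/4 = 118.
Row 4 needs 118; the known cells sum to 86, so (4,2) = 32.
From column 1, 118 − (-8 + 62 + 7) gives (2,1) = 57.
The remaining cell in main diagonal is (3,3) = 118 − 81 = 37.
Row 2 must total 118; the given cells sum to 76, so (2,3) = 42.
From row 3, 118 − (62 + 37 + 2) gives (3,2) = 17.

17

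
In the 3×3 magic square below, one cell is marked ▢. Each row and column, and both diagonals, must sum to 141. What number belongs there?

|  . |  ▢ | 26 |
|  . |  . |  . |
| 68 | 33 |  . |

The remaining cell in row 3 is (3,3) = 141 − 101 = 40.
From column 3, 141 − (26 + 40) gives (2,3) = 75.
Using anti-diagonal: 26 + 68 + ? → (2,2) = 141 − 94 = 47.
Row 2 must total 141; the given cells sum to 122, so (2,1) = 19.
The remaining cell in column 1 is (1,1) = 141 − 87 = 54.
The remaining cell in column 2 is (1,2) = 141 − 80 = 61.

61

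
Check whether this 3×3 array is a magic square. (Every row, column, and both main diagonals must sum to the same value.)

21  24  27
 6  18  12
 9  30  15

No — column 1 sums to 36 but column 2 sums to 72.

Row 1: 21 + 24 + 27 = 72.
Row 2: 6 + 18 + 12 = 36.
Row 3: 9 + 30 + 15 = 54.
Column 1: 21 + 6 + 9 = 36.
Column 2: 24 + 18 + 30 = 72.
Column 3: 27 + 12 + 15 = 54.
Main diagonal: 21 + 18 + 15 = 54.
Anti-diagonal: 27 + 18 + 9 = 54.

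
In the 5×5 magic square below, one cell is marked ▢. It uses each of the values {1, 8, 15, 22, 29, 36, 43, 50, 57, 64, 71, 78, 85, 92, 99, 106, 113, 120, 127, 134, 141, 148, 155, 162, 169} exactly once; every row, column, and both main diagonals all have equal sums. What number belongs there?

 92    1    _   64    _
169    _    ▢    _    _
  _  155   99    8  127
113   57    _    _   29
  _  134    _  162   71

22

The 25 entries sum to 2125, so each line sums to 2125/5 = 425.
Row 3: 155 + 99 + 8 + 127 + ? = 425, so (3,1) = 36.
Column 1 must total 425; the given cells sum to 410, so (5,1) = 15.
Column 2 needs 425; the known cells sum to 347, so (2,2) = 78.
Main diagonal: 92 + 78 + 99 + 71 + ? = 425, so (4,4) = 85.
Row 4 must total 425; the given cells sum to 284, so (4,3) = 141.
Using row 5: 15 + 134 + 162 + 71 + ? → (5,3) = 425 − 382 = 43.
Column 4 needs 425; the known cells sum to 319, so (2,4) = 106.
The remaining cell in anti-diagonal is (1,5) = 425 − 277 = 148.
Using row 1: 92 + 1 + 64 + 148 + ? → (1,3) = 425 − 305 = 120.
Column 3: 120 + 99 + 141 + 43 + ? = 425, so (2,3) = 22.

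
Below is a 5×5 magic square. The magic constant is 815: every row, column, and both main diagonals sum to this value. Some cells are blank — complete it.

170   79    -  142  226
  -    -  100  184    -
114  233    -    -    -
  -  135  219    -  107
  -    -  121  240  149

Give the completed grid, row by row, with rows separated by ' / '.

170 79 198 142 226 / 247 156 100 184 128 / 114 233 177 86 205 / 191 135 219 163 107 / 93 212 121 240 149

Using row 1: 170 + 79 + 142 + 226 + ? → (1,3) = 815 − 617 = 198.
Using column 3: 198 + 100 + 219 + 121 + ? → (3,3) = 815 − 638 = 177.
Anti-diagonal must total 815; the given cells sum to 722, so (5,1) = 93.
Row 5 needs 815; the known cells sum to 603, so (5,2) = 212.
Column 2: 79 + 233 + 135 + 212 + ? = 815, so (2,2) = 156.
Main diagonal needs 815; the known cells sum to 652, so (4,4) = 163.
From row 4, 815 − (135 + 219 + 163 + 107) gives (4,1) = 191.
Column 1 must total 815; the given cells sum to 568, so (2,1) = 247.
Column 4 needs 815; the known cells sum to 729, so (3,4) = 86.
The remaining cell in row 2 is (2,5) = 815 − 687 = 128.
The remaining cell in row 3 is (3,5) = 815 − 610 = 205.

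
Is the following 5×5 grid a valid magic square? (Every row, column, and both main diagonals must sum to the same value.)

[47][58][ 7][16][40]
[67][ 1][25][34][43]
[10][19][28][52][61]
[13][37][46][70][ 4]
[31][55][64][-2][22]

Row 1: 47 + 58 + 7 + 16 + 40 = 168.
Row 2: 67 + 1 + 25 + 34 + 43 = 170.
Row 3: 10 + 19 + 28 + 52 + 61 = 170.
Row 4: 13 + 37 + 46 + 70 + 4 = 170.
Row 5: 31 + 55 + 64 + (-2) + 22 = 170.
Column 1: 47 + 67 + 10 + 13 + 31 = 168.
Column 2: 58 + 1 + 19 + 37 + 55 = 170.
Column 3: 7 + 25 + 28 + 46 + 64 = 170.
Column 4: 16 + 34 + 52 + 70 + (-2) = 170.
Column 5: 40 + 43 + 61 + 4 + 22 = 170.
Main diagonal: 47 + 1 + 28 + 70 + 22 = 168.
Anti-diagonal: 40 + 34 + 28 + 37 + 31 = 170.

No — main diagonal sums to 168 but row 2 sums to 170.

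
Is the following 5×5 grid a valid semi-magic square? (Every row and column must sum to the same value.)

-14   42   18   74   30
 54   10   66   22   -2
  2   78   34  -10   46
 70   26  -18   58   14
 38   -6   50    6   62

Yes

Row 1: -14 + 42 + 18 + 74 + 30 = 150.
Row 2: 54 + 10 + 66 + 22 + (-2) = 150.
Row 3: 2 + 78 + 34 + (-10) + 46 = 150.
Row 4: 70 + 26 + (-18) + 58 + 14 = 150.
Row 5: 38 + (-6) + 50 + 6 + 62 = 150.
Column 1: -14 + 54 + 2 + 70 + 38 = 150.
Column 2: 42 + 10 + 78 + 26 + (-6) = 150.
Column 3: 18 + 66 + 34 + (-18) + 50 = 150.
Column 4: 74 + 22 + (-10) + 58 + 6 = 150.
Column 5: 30 + (-2) + 46 + 14 + 62 = 150.
All lines sum to 150.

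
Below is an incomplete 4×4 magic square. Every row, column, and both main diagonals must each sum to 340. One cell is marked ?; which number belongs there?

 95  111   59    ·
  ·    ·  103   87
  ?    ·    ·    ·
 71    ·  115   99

Using row 1: 95 + 111 + 59 + ? → (1,4) = 340 − 265 = 75.
The remaining cell in row 4 is (4,2) = 340 − 285 = 55.
From column 3, 340 − (59 + 103 + 115) gives (3,3) = 63.
Column 4 needs 340; the known cells sum to 261, so (3,4) = 79.
Main diagonal: 95 + 63 + 99 + ? = 340, so (2,2) = 83.
Anti-diagonal needs 340; the known cells sum to 249, so (3,2) = 91.
Using row 2: 83 + 103 + 87 + ? → (2,1) = 340 − 273 = 67.
Using row 3: 91 + 63 + 79 + ? → (3,1) = 340 − 233 = 107.

107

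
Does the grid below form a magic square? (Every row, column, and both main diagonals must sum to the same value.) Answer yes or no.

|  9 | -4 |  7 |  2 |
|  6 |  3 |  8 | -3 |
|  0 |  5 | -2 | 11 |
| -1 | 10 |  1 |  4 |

Row 1: 9 + (-4) + 7 + 2 = 14.
Row 2: 6 + 3 + 8 + (-3) = 14.
Row 3: 0 + 5 + (-2) + 11 = 14.
Row 4: -1 + 10 + 1 + 4 = 14.
Column 1: 9 + 6 + 0 + (-1) = 14.
Column 2: -4 + 3 + 5 + 10 = 14.
Column 3: 7 + 8 + (-2) + 1 = 14.
Column 4: 2 + (-3) + 11 + 4 = 14.
Main diagonal: 9 + 3 + (-2) + 4 = 14.
Anti-diagonal: 2 + 8 + 5 + (-1) = 14.
All lines sum to 14.

Yes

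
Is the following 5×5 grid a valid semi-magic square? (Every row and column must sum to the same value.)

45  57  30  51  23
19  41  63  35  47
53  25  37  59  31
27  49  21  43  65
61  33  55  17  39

Row 1: 45 + 57 + 30 + 51 + 23 = 206.
Row 2: 19 + 41 + 63 + 35 + 47 = 205.
Row 3: 53 + 25 + 37 + 59 + 31 = 205.
Row 4: 27 + 49 + 21 + 43 + 65 = 205.
Row 5: 61 + 33 + 55 + 17 + 39 = 205.
Column 1: 45 + 19 + 53 + 27 + 61 = 205.
Column 2: 57 + 41 + 25 + 49 + 33 = 205.
Column 3: 30 + 63 + 37 + 21 + 55 = 206.
Column 4: 51 + 35 + 59 + 43 + 17 = 205.
Column 5: 23 + 47 + 31 + 65 + 39 = 205.

No — column 3 sums to 206 but row 2 sums to 205.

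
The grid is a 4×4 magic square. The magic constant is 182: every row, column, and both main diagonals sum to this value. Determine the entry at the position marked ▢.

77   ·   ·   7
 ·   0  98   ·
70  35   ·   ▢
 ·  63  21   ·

The remaining cell in column 2 is (1,2) = 182 − 98 = 84.
The remaining cell in anti-diagonal is (4,1) = 182 − 140 = 42.
Row 1: 77 + 84 + 7 + ? = 182, so (1,3) = 14.
The remaining cell in row 4 is (4,4) = 182 − 126 = 56.
Column 1: 77 + 70 + 42 + ? = 182, so (2,1) = -7.
From column 3, 182 − (14 + 98 + 21) gives (3,3) = 49.
The remaining cell in row 2 is (2,4) = 182 − 91 = 91.
Using row 3: 70 + 35 + 49 + ? → (3,4) = 182 − 154 = 28.

28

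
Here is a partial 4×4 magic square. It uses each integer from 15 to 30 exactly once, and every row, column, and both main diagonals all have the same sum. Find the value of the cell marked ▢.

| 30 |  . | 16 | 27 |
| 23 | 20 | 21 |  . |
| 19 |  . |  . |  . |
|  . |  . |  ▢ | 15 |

The entries are 15 through 30, which sum to 360, so each line sums to 360/4 = 90.
The remaining cell in row 1 is (1,2) = 90 − 73 = 17.
The remaining cell in row 2 is (2,4) = 90 − 64 = 26.
Column 1: 30 + 23 + 19 + ? = 90, so (4,1) = 18.
Column 4 must total 90; the given cells sum to 68, so (3,4) = 22.
The remaining cell in main diagonal is (3,3) = 90 − 65 = 25.
Anti-diagonal: 27 + 21 + 18 + ? = 90, so (3,2) = 24.
Column 2: 17 + 20 + 24 + ? = 90, so (4,2) = 29.
Using column 3: 16 + 21 + 25 + ? → (4,3) = 90 − 62 = 28.

28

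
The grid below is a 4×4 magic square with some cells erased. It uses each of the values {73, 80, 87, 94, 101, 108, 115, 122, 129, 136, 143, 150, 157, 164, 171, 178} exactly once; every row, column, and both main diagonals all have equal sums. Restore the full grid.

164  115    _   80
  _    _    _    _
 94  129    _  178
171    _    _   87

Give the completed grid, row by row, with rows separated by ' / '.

The 16 entries sum to 2008, so each line sums to 2008/4 = 502.
Using row 1: 164 + 115 + 80 + ? → (1,3) = 502 − 359 = 143.
From row 3, 502 − (94 + 129 + 178) gives (3,3) = 101.
The remaining cell in column 1 is (2,1) = 502 − 429 = 73.
The remaining cell in column 4 is (2,4) = 502 − 345 = 157.
Using main diagonal: 164 + 101 + 87 + ? → (2,2) = 502 − 352 = 150.
Using anti-diagonal: 80 + 129 + 171 + ? → (2,3) = 502 − 380 = 122.
Column 2 needs 502; the known cells sum to 394, so (4,2) = 108.
Column 3: 143 + 122 + 101 + ? = 502, so (4,3) = 136.

164 115 143 80 / 73 150 122 157 / 94 129 101 178 / 171 108 136 87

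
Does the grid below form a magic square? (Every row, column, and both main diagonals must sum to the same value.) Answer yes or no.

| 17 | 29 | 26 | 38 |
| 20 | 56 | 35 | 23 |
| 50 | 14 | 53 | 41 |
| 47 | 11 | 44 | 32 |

Row 1: 17 + 29 + 26 + 38 = 110.
Row 2: 20 + 56 + 35 + 23 = 134.
Row 3: 50 + 14 + 53 + 41 = 158.
Row 4: 47 + 11 + 44 + 32 = 134.
Column 1: 17 + 20 + 50 + 47 = 134.
Column 2: 29 + 56 + 14 + 11 = 110.
Column 3: 26 + 35 + 53 + 44 = 158.
Column 4: 38 + 23 + 41 + 32 = 134.
Main diagonal: 17 + 56 + 53 + 32 = 158.
Anti-diagonal: 38 + 35 + 14 + 47 = 134.

No — anti-diagonal sums to 134 but column 3 sums to 158.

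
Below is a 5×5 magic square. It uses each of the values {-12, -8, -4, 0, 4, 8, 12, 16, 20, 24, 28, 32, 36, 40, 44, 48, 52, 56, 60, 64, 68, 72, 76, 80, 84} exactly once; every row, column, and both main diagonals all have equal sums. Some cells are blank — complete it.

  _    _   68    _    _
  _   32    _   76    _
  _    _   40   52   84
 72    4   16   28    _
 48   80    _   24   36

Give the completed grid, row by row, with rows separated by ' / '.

44 56 68 0 12 / 20 32 64 76 -12 / -4 8 40 52 84 / 72 4 16 28 60 / 48 80 -8 24 36

The 25 entries sum to 900, so each line sums to 900/5 = 180.
The remaining cell in row 4 is (4,5) = 180 − 120 = 60.
From row 5, 180 − (48 + 80 + 24 + 36) gives (5,3) = -8.
The remaining cell in column 3 is (2,3) = 180 − 116 = 64.
Column 4: 76 + 52 + 28 + 24 + ? = 180, so (1,4) = 0.
Using main diagonal: 32 + 40 + 28 + 36 + ? → (1,1) = 180 − 136 = 44.
Anti-diagonal needs 180; the known cells sum to 168, so (1,5) = 12.
The remaining cell in row 1 is (1,2) = 180 − 124 = 56.
Column 2 must total 180; the given cells sum to 172, so (3,2) = 8.
Column 5 needs 180; the known cells sum to 192, so (2,5) = -12.
Row 2 must total 180; the given cells sum to 160, so (2,1) = 20.
Using row 3: 8 + 40 + 52 + 84 + ? → (3,1) = 180 − 184 = -4.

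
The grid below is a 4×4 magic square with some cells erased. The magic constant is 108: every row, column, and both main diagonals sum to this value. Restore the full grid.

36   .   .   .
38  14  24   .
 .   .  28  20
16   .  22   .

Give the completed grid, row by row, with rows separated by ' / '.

Row 2 needs 108; the known cells sum to 76, so (2,4) = 32.
Column 1 needs 108; the known cells sum to 90, so (3,1) = 18.
From column 3, 108 − (24 + 28 + 22) gives (1,3) = 34.
Using main diagonal: 36 + 14 + 28 + ? → (4,4) = 108 − 78 = 30.
Using row 3: 18 + 28 + 20 + ? → (3,2) = 108 − 66 = 42.
Row 4: 16 + 22 + 30 + ? = 108, so (4,2) = 40.
From column 2, 108 − (14 + 42 + 40) gives (1,2) = 12.
From column 4, 108 − (32 + 20 + 30) gives (1,4) = 26.

36 12 34 26 / 38 14 24 32 / 18 42 28 20 / 16 40 22 30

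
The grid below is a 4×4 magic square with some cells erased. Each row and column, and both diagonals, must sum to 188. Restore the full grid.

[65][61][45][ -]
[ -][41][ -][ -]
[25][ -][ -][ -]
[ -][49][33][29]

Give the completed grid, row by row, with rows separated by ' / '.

Row 1 needs 188; the known cells sum to 171, so (1,4) = 17.
The remaining cell in row 4 is (4,1) = 188 − 111 = 77.
From column 1, 188 − (65 + 25 + 77) gives (2,1) = 21.
Column 2 needs 188; the known cells sum to 151, so (3,2) = 37.
Main diagonal: 65 + 41 + 29 + ? = 188, so (3,3) = 53.
Anti-diagonal needs 188; the known cells sum to 131, so (2,3) = 57.
Row 2 must total 188; the given cells sum to 119, so (2,4) = 69.
Using row 3: 25 + 37 + 53 + ? → (3,4) = 188 − 115 = 73.

65 61 45 17 / 21 41 57 69 / 25 37 53 73 / 77 49 33 29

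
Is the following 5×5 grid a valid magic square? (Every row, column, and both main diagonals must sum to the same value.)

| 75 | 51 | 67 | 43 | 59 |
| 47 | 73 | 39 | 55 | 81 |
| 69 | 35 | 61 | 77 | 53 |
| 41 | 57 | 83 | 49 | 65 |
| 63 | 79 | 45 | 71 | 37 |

Yes

Row 1: 75 + 51 + 67 + 43 + 59 = 295.
Row 2: 47 + 73 + 39 + 55 + 81 = 295.
Row 3: 69 + 35 + 61 + 77 + 53 = 295.
Row 4: 41 + 57 + 83 + 49 + 65 = 295.
Row 5: 63 + 79 + 45 + 71 + 37 = 295.
Column 1: 75 + 47 + 69 + 41 + 63 = 295.
Column 2: 51 + 73 + 35 + 57 + 79 = 295.
Column 3: 67 + 39 + 61 + 83 + 45 = 295.
Column 4: 43 + 55 + 77 + 49 + 71 = 295.
Column 5: 59 + 81 + 53 + 65 + 37 = 295.
Main diagonal: 75 + 73 + 61 + 49 + 37 = 295.
Anti-diagonal: 59 + 55 + 61 + 57 + 63 = 295.
All lines sum to 295.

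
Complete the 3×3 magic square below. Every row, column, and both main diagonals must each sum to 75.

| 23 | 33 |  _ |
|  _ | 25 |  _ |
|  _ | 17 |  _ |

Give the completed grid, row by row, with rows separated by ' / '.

Row 1 must total 75; the given cells sum to 56, so (1,3) = 19.
From main diagonal, 75 − (23 + 25) gives (3,3) = 27.
Using anti-diagonal: 19 + 25 + ? → (3,1) = 75 − 44 = 31.
From column 1, 75 − (23 + 31) gives (2,1) = 21.
Column 3: 19 + 27 + ? = 75, so (2,3) = 29.

23 33 19 / 21 25 29 / 31 17 27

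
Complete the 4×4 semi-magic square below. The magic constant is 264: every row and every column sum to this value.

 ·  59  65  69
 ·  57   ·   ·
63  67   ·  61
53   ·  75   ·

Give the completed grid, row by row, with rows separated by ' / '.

The remaining cell in row 1 is (1,1) = 264 − 193 = 71.
Row 3: 63 + 67 + 61 + ? = 264, so (3,3) = 73.
Using column 1: 71 + 63 + 53 + ? → (2,1) = 264 − 187 = 77.
Column 2 needs 264; the known cells sum to 183, so (4,2) = 81.
Column 3: 65 + 73 + 75 + ? = 264, so (2,3) = 51.
Using row 2: 77 + 57 + 51 + ? → (2,4) = 264 − 185 = 79.
Row 4 needs 264; the known cells sum to 209, so (4,4) = 55.

71 59 65 69 / 77 57 51 79 / 63 67 73 61 / 53 81 75 55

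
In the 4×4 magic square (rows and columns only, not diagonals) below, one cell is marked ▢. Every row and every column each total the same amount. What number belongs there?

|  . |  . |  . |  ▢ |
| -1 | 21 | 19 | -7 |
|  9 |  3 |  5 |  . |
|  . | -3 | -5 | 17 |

7

Row 2 is complete and sums to 32; that is the magic constant.
The remaining cell in row 3 is (3,4) = 32 − 17 = 15.
Row 4 must total 32; the given cells sum to 9, so (4,1) = 23.
Column 1 must total 32; the given cells sum to 31, so (1,1) = 1.
Column 2 needs 32; the known cells sum to 21, so (1,2) = 11.
Column 3: 19 + 5 + (-5) + ? = 32, so (1,3) = 13.
From column 4, 32 − (-7 + 15 + 17) gives (1,4) = 7.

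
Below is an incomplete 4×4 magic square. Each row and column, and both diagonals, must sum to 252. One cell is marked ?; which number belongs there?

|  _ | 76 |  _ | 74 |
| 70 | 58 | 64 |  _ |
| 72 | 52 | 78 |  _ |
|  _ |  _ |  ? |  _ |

56

Row 2 must total 252; the given cells sum to 192, so (2,4) = 60.
Row 3 must total 252; the given cells sum to 202, so (3,4) = 50.
Using column 2: 76 + 58 + 52 + ? → (4,2) = 252 − 186 = 66.
The remaining cell in column 4 is (4,4) = 252 − 184 = 68.
Using main diagonal: 58 + 78 + 68 + ? → (1,1) = 252 − 204 = 48.
Anti-diagonal must total 252; the given cells sum to 190, so (4,1) = 62.
The remaining cell in row 1 is (1,3) = 252 − 198 = 54.
From row 4, 252 − (62 + 66 + 68) gives (4,3) = 56.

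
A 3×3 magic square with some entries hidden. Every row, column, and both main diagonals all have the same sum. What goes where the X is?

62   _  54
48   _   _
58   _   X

50

Column 1 is complete and sums to 168; that is the magic constant.
Row 1 must total 168; the given cells sum to 116, so (1,2) = 52.
Anti-diagonal needs 168; the known cells sum to 112, so (2,2) = 56.
Row 2: 48 + 56 + ? = 168, so (2,3) = 64.
Column 2 needs 168; the known cells sum to 108, so (3,2) = 60.
Column 3 needs 168; the known cells sum to 118, so (3,3) = 50.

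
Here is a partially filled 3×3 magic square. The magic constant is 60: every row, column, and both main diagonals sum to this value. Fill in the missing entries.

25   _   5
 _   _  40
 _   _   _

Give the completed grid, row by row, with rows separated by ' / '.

25 30 5 / 0 20 40 / 35 10 15

The remaining cell in row 1 is (1,2) = 60 − 30 = 30.
From column 3, 60 − (5 + 40) gives (3,3) = 15.
Main diagonal must total 60; the given cells sum to 40, so (2,2) = 20.
From anti-diagonal, 60 − (5 + 20) gives (3,1) = 35.
Row 2 must total 60; the given cells sum to 60, so (2,1) = 0.
Using row 3: 35 + 15 + ? → (3,2) = 60 − 50 = 10.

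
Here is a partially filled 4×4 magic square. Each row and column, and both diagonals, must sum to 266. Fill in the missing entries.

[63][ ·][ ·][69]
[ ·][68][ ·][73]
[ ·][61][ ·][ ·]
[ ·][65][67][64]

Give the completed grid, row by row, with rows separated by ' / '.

Row 4 must total 266; the given cells sum to 196, so (4,1) = 70.
Column 2 must total 266; the given cells sum to 194, so (1,2) = 72.
From column 4, 266 − (69 + 73 + 64) gives (3,4) = 60.
Using main diagonal: 63 + 68 + 64 + ? → (3,3) = 266 − 195 = 71.
Anti-diagonal must total 266; the given cells sum to 200, so (2,3) = 66.
Using row 1: 63 + 72 + 69 + ? → (1,3) = 266 − 204 = 62.
Row 2: 68 + 66 + 73 + ? = 266, so (2,1) = 59.
Using row 3: 61 + 71 + 60 + ? → (3,1) = 266 − 192 = 74.

63 72 62 69 / 59 68 66 73 / 74 61 71 60 / 70 65 67 64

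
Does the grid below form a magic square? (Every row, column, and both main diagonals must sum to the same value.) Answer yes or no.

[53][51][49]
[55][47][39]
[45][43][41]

No — row 2 sums to 141 but column 1 sums to 153.

Row 1: 53 + 51 + 49 = 153.
Row 2: 55 + 47 + 39 = 141.
Row 3: 45 + 43 + 41 = 129.
Column 1: 53 + 55 + 45 = 153.
Column 2: 51 + 47 + 43 = 141.
Column 3: 49 + 39 + 41 = 129.
Main diagonal: 53 + 47 + 41 = 141.
Anti-diagonal: 49 + 47 + 45 = 141.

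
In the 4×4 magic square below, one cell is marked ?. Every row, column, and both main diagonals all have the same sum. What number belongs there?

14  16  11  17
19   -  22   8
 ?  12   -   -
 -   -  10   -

Row 1 is complete and sums to 58; that is the magic constant.
Row 2: 19 + 22 + 8 + ? = 58, so (2,2) = 9.
Using column 2: 16 + 9 + 12 + ? → (4,2) = 58 − 37 = 21.
Using column 3: 11 + 22 + 10 + ? → (3,3) = 58 − 43 = 15.
The remaining cell in main diagonal is (4,4) = 58 − 38 = 20.
Anti-diagonal must total 58; the given cells sum to 51, so (4,1) = 7.
Column 1: 14 + 19 + 7 + ? = 58, so (3,1) = 18.

18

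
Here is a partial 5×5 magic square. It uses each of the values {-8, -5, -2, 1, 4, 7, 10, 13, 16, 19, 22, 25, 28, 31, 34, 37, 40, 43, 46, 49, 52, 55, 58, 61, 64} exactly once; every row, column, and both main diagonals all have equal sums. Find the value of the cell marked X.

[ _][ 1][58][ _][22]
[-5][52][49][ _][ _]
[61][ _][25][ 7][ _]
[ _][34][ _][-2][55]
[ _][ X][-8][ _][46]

The 25 entries sum to 700, so each line sums to 700/5 = 140.
Column 3 needs 140; the known cells sum to 124, so (4,3) = 16.
From main diagonal, 140 − (52 + 25 + (-2) + 46) gives (1,1) = 19.
Row 1 must total 140; the given cells sum to 100, so (1,4) = 40.
Using row 4: 34 + 16 + (-2) + 55 + ? → (4,1) = 140 − 103 = 37.
Column 1 needs 140; the known cells sum to 112, so (5,1) = 28.
Anti-diagonal needs 140; the known cells sum to 109, so (2,4) = 31.
Row 2 must total 140; the given cells sum to 127, so (2,5) = 13.
Using column 4: 40 + 31 + 7 + (-2) + ? → (5,4) = 140 − 76 = 64.
Column 5: 22 + 13 + 55 + 46 + ? = 140, so (3,5) = 4.
Row 3 must total 140; the given cells sum to 97, so (3,2) = 43.
Row 5 must total 140; the given cells sum to 130, so (5,2) = 10.

10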